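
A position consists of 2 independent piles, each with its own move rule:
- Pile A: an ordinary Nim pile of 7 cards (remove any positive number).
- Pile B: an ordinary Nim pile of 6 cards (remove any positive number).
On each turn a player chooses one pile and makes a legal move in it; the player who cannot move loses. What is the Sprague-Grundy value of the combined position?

Pile A is a plain Nim pile of size 7, so its Grundy value is 7.
Pile B is a plain Nim pile of size 6, so its Grundy value is 6.
By the Sprague-Grundy theorem, the Grundy value of a sum of independent games is the XOR of the component values.
Combined value = 7 ⊕ 6 = 1.

1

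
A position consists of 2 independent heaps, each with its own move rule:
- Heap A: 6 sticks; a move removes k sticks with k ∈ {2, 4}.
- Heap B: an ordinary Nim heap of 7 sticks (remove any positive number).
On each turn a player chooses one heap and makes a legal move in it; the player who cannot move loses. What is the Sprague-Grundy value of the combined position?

7

For heap A, compute g(0), g(1), … with moves {2, 4}:
k:     0  1  2  3  4  5  6
g(k):  0  0  1  1  2  2  0
So g(6) = 0.
Heap B is a plain Nim heap of size 7, so its Grundy value is 7.
The value of a disjunctive sum is the nim-sum of the parts.
Combined value = 0 XOR 7 = 7.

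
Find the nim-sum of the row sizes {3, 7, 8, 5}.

9

Write each in binary and XOR column by column:
  0011  (3)
  0111  (7)
  1000  (8)
  0101  (5)
  ----
  1001  (9)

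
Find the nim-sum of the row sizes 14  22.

Compute the nim-sum pairwise:
14 XOR 22 = 24

24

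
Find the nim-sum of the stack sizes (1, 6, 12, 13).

6

Bitwise XOR of the heap sizes:
  0001  (1)
  0110  (6)
  1100  (12)
  1101  (13)
  ----
  0110  (6)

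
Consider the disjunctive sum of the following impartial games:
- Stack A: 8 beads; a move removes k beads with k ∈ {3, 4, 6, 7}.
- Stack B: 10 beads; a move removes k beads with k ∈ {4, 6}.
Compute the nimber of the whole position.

2

Build the Grundy sequence for stack A with g(k) = mex{g(k−s) : s ∈ {3, 4, 6, 7}, s ≤ k}:
k:     0  1  2  3  4  5  6  7  8
g(k):  0  0  0  1  1  1  2  2  2
So g(8) = 2.
For stack B, compute g(0), g(1), … with moves {4, 6}:
g(0) = mex{} = 0
g(1) = mex{} = 0
g(2) = mex{} = 0
g(3) = mex{} = 0
g(4) = mex{0} = 1
g(5) = mex{0} = 1
g(6) = mex{0} = 1
g(7) = mex{0} = 1
g(8) = mex{0,1} = 2
g(9) = mex{0,1} = 2
g(10) = mex{1} = 0
So g(10) = 0.
By the Sprague-Grundy theorem, the Grundy value of a sum of independent games is the XOR of the component values.
Combined value = 2 ⊕ 0 = 2.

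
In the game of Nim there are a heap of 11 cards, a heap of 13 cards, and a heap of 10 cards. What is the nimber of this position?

12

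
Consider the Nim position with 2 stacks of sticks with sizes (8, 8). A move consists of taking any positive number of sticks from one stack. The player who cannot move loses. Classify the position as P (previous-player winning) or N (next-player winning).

P-position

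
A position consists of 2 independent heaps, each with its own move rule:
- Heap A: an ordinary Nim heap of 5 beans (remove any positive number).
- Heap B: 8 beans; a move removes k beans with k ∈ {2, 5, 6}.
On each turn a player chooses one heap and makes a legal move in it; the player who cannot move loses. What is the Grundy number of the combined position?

5

Heap A is a plain Nim heap of size 5, so its Grundy value is 5.
Build the Grundy sequence for heap B with g(k) = mex{g(k−s) : s ∈ {2, 5, 6}, s ≤ k}:
k:     0  1  2  3  4  5  6  7  8
g(k):  0  0  1  1  0  2  1  3  0
So g(8) = 0.
The value of a disjunctive sum is the nim-sum of the parts.
Combined value = 5 XOR 0 = 5.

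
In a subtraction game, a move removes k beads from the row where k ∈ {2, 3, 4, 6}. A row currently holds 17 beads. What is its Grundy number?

Grundy values for subtraction set {2, 3, 4, 6}:
k:     0  1  2  3  4  5  6  7  8  9 10 11 12 13 14 15 16 17
g(k):  0  0  1  1  2  2  3  3  0  0  1  1  2  2  3  3  0  0
So g(17) = 0.

0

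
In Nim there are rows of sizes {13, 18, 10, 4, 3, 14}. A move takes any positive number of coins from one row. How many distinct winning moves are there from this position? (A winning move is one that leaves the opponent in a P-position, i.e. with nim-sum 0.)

1

Nim-sum: 13 ^ 18 ^ 10 ^ 4 ^ 3 ^ 14 = 28.
The overall nim-sum is X = 28. A row of size p has a winning move iff p XOR X < p (reduce it to p XOR X).
  13: 13 XOR 28 = 17 ≥ 13 — no move.
  18: 18 XOR 28 = 14 < 18 — winning move (to 14).
  10: 10 XOR 28 = 22 ≥ 10 — no move.
  4: 4 XOR 28 = 24 ≥ 4 — no move.
  3: 3 XOR 28 = 31 ≥ 3 — no move.
  14: 14 XOR 28 = 18 ≥ 14 — no move.
That gives 1 winning move.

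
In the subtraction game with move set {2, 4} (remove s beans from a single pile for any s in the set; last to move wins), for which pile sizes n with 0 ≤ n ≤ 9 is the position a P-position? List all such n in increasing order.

Compute g(0), g(1), … for moves {2, 4}:
g(0) = mex{} = 0
g(1) = mex{} = 0
g(2) = mex{0} = 1
g(3) = mex{0} = 1
g(4) = mex{0,1} = 2
g(5) = mex{0,1} = 2
g(6) = mex{1,2} = 0
g(7) = mex{1,2} = 0
g(8) = mex{0,2} = 1
g(9) = mex{0,2} = 1
The P-positions (g = 0) in 0..9 are 0, 1, 6, 7.

0, 1, 6, 7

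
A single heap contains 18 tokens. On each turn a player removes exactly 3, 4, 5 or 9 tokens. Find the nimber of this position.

1

Compute g(0), g(1), … for moves {3, 4, 5, 9}:
k:     0  1  2  3  4  5  6  7  8  9 10 11 12 13 14 15 16 17 18
g(k):  0  0  0  1  1  1  2  2  0  3  3  1  4  2  0  0  0  1  1
So g(18) = 1.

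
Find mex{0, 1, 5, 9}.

The values 0, 1 are all present; 2 is the first non-negative integer missing from the set.

2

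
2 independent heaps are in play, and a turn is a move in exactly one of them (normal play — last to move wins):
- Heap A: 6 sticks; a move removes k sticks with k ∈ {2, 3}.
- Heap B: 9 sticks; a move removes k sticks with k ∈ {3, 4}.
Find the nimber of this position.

0

Build the Grundy sequence for heap A with g(k) = mex{g(k−s) : s ∈ {2, 3}, s ≤ k}:
g(0) = mex{} = 0
g(1) = mex{} = 0
g(2) = mex{0} = 1
g(3) = mex{0} = 1
g(4) = mex{0,1} = 2
g(5) = mex{1} = 0
g(6) = mex{1,2} = 0
So g(6) = 0.
Grundy values for heap B (subtraction set {3, 4}):
k:     0  1  2  3  4  5  6  7  8  9
g(k):  0  0  0  1  1  1  2  0  0  0
So g(9) = 0.
By the Sprague-Grundy theorem, the Grundy value of a sum of independent games is the XOR of the component values.
Combined value = 0 ⊕ 0 = 0.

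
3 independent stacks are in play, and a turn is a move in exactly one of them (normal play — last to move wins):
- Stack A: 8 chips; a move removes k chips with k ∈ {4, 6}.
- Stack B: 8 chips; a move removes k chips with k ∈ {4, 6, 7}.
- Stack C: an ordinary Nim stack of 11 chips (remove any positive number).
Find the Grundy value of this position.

11

For stack A, compute g(0), g(1), … with moves {4, 6}:
k:     0  1  2  3  4  5  6  7  8
g(k):  0  0  0  0  1  1  1  1  2
So g(8) = 2.
For stack B, compute g(0), g(1), … with moves {4, 6, 7}:
k:     0  1  2  3  4  5  6  7  8
g(k):  0  0  0  0  1  1  1  1  2
So g(8) = 2.
Stack C is a plain Nim stack of size 11, so its Grundy value is 11.
By the Sprague-Grundy theorem, the Grundy value of a sum of independent games is the XOR of the component values.
Combined value = 2 XOR 2 XOR 11 = 11.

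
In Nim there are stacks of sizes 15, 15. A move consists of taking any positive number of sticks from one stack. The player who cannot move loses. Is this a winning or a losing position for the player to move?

Compute the nim-sum pairwise:
15 ^ 15 = 0
The nim-sum is 0, so this is a P-position: the player to move is in a losing position under optimal play.

Losing position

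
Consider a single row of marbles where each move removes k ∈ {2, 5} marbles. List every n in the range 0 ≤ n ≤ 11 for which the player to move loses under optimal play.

0, 1, 4, 7, 8, 11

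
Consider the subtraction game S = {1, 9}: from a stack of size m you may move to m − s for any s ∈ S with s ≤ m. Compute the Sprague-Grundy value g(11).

1

Compute g(0), g(1), … for moves {1, 9}:
k:     0  1  2  3  4  5  6  7  8  9 10 11
g(k):  0  1  0  1  0  1  0  1  0  1  0  1
So g(11) = 1.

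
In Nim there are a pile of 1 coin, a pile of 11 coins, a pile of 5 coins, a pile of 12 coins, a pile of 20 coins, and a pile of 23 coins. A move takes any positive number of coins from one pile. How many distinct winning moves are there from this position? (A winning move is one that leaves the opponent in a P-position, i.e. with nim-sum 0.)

0

Compute the nim-sum pairwise:
1 XOR 11 = 10
10 XOR 5 = 15
15 XOR 12 = 3
3 XOR 20 = 23
23 XOR 23 = 0
The nim-sum is already 0, so every move leaves a nonzero nim-sum — there are no winning moves.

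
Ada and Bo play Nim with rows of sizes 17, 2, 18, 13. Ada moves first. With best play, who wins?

Compute the nim-sum pairwise:
17 XOR 2 = 19
19 XOR 18 = 1
1 XOR 13 = 12
The nim-sum is 12 ≠ 0, so this is an N-position: the player to move can win; Ada has a winning move.

Ada wins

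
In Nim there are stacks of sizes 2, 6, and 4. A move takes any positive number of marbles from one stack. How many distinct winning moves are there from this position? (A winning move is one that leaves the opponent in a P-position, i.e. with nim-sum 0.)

Compute the nim-sum pairwise:
2 ^ 6 = 4
4 ^ 4 = 0
The nim-sum is already 0, so every move leaves a nonzero nim-sum — there are no winning moves.

0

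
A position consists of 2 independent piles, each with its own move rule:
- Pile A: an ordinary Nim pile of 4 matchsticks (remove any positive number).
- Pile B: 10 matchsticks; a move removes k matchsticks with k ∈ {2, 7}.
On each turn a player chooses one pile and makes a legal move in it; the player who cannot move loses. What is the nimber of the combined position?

Pile A is a plain Nim pile of size 4, so its Grundy value is 4.
Build the Grundy sequence for pile B with g(k) = mex{g(k−s) : s ∈ {2, 7}, s ≤ k}:
k:     0  1  2  3  4  5  6  7  8  9 10
g(k):  0  0  1  1  0  0  1  1  2  0  0
So g(10) = 0.
The value of a disjunctive sum is the nim-sum of the parts.
Combined value = 4 ⊕ 0 = 4.

4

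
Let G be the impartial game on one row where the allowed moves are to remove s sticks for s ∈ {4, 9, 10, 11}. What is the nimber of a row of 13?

3

Grundy values for subtraction set {4, 9, 10, 11}:
g(0) = mex{} = 0
g(1) = mex{} = 0
g(2) = mex{} = 0
g(3) = mex{} = 0
g(4) = mex{0} = 1
g(5) = mex{0} = 1
g(6) = mex{0} = 1
g(7) = mex{0} = 1
g(8) = mex{1} = 0
g(9) = mex{0,1} = 2
g(10) = mex{0,1} = 2
g(11) = mex{0,1} = 2
g(12) = mex{0} = 1
g(13) = mex{0,1,2} = 3
So g(13) = 3.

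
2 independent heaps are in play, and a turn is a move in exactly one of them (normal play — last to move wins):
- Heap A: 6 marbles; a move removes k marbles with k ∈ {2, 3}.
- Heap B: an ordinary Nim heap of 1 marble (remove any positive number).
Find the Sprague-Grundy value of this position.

1

For heap A, compute g(0), g(1), … with moves {2, 3}:
k:     0  1  2  3  4  5  6
g(k):  0  0  1  1  2  0  0
So g(6) = 0.
Heap B is a plain Nim heap of size 1, so its Grundy value is 1.
By the Sprague-Grundy theorem, the Grundy value of a sum of independent games is the XOR of the component values.
Combined value = 0 ⊕ 1 = 1.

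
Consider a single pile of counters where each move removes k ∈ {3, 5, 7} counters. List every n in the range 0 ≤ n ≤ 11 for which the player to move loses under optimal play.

Grundy values for subtraction set {3, 5, 7}:
g(0) = mex{} = 0
g(1) = mex{} = 0
g(2) = mex{} = 0
g(3) = mex{0} = 1
g(4) = mex{0} = 1
g(5) = mex{0} = 1
g(6) = mex{0,1} = 2
g(7) = mex{0,1} = 2
g(8) = mex{0,1} = 2
g(9) = mex{0,1,2} = 3
g(10) = mex{1,2} = 0
g(11) = mex{1,2} = 0
The P-positions (g = 0) in 0..11 are 0, 1, 2, 10, 11.

0, 1, 2, 10, 11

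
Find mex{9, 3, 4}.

0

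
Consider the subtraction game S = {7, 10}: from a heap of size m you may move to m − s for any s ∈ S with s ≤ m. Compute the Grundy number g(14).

2

Build the Grundy sequence with g(k) = mex{g(k−s) : s ∈ {7, 10}, s ≤ k}:
k:     0  1  2  3  4  5  6  7  8  9 10 11 12 13 14
g(k):  0  0  0  0  0  0  0  1  1  1  1  1  1  1  2
So g(14) = 2.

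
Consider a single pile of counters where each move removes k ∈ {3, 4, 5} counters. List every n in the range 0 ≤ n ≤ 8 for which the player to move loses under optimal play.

0, 1, 2, 8

Grundy values for subtraction set {3, 4, 5}:
g(0) = mex{} = 0
g(1) = mex{} = 0
g(2) = mex{} = 0
g(3) = mex{0} = 1
g(4) = mex{0} = 1
g(5) = mex{0} = 1
g(6) = mex{0,1} = 2
g(7) = mex{0,1} = 2
g(8) = mex{1} = 0
The P-positions (g = 0) in 0..8 are 0, 1, 2, 8.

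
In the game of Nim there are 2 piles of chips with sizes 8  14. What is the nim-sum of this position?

Nim-sum: 8 ⊕ 14 = 6.

6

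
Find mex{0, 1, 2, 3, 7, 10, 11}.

4

The values 0, 1, 2, 3 are all present; 4 is the first non-negative integer missing from the set.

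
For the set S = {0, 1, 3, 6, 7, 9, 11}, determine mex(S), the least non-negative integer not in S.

2

The values 0, 1 are all present; 2 is the first non-negative integer missing from the set.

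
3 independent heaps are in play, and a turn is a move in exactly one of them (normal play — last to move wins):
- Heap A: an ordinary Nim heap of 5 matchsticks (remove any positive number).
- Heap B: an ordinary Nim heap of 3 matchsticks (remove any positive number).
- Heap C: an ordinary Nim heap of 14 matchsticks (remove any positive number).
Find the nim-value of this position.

8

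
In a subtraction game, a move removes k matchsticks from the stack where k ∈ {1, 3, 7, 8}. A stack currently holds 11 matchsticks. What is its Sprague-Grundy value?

3

Grundy values for subtraction set {1, 3, 7, 8}:
k:     0  1  2  3  4  5  6  7  8  9 10 11
g(k):  0  1  0  1  0  1  0  1  2  3  2  3
So g(11) = 3.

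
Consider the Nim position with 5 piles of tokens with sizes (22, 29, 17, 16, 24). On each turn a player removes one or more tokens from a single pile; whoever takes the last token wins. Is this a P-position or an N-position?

Nim-sum: 22 ⊕ 29 ⊕ 17 ⊕ 16 ⊕ 24 = 18.
The nim-sum is 18 ≠ 0, so this is an N-position: the player to move can win.

N-position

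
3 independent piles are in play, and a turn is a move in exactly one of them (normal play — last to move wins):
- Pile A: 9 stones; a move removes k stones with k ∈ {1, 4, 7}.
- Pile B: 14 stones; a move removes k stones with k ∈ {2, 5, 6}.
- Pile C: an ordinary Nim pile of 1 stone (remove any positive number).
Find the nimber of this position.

1

Grundy values for pile A (subtraction set {1, 4, 7}):
k:     0  1  2  3  4  5  6  7  8  9
g(k):  0  1  0  1  2  0  1  2  0  1
So g(9) = 1.
Build the Grundy sequence for pile B with g(k) = mex{g(k−s) : s ∈ {2, 5, 6}, s ≤ k}:
g(0) = mex{} = 0
g(1) = mex{} = 0
g(2) = mex{0} = 1
g(3) = mex{0} = 1
g(4) = mex{1} = 0
g(5) = mex{0,1} = 2
g(6) = mex{0} = 1
g(7) = mex{0,1,2} = 3
g(8) = mex{1} = 0
g(9) = mex{0,1,3} = 2
g(10) = mex{0,2} = 1
g(11) = mex{1,2} = 0
g(12) = mex{1,3} = 0
g(13) = mex{0,3} = 1
g(14) = mex{0,2} = 1
So g(14) = 1.
Pile C is a plain Nim pile of size 1, so its Grundy value is 1.
By the Sprague-Grundy theorem, the Grundy value of a sum of independent games is the XOR of the component values.
Combined value = 1 ⊕ 1 ⊕ 1 = 1.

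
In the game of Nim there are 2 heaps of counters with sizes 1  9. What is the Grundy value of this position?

8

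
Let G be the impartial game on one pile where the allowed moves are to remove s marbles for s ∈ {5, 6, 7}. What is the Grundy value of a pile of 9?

1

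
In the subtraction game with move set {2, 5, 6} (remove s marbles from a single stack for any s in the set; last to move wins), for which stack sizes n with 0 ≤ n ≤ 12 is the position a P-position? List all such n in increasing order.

0, 1, 4, 8, 11, 12

Compute g(0), g(1), … for moves {2, 5, 6}:
g(0) = mex{} = 0
g(1) = mex{} = 0
g(2) = mex{0} = 1
g(3) = mex{0} = 1
g(4) = mex{1} = 0
g(5) = mex{0,1} = 2
g(6) = mex{0} = 1
g(7) = mex{0,1,2} = 3
g(8) = mex{1} = 0
g(9) = mex{0,1,3} = 2
g(10) = mex{0,2} = 1
g(11) = mex{1,2} = 0
g(12) = mex{1,3} = 0
The P-positions (g = 0) in 0..12 are 0, 1, 4, 8, 11, 12.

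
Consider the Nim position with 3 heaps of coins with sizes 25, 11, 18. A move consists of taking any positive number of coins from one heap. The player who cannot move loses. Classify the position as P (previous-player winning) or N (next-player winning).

P-position

Bitwise XOR of the heap sizes:
  11001  (25)
  01011  (11)
  10010  (18)
  -----
  00000  (0)
The nim-sum is 0, so this is a P-position: the player to move is in a losing position under optimal play.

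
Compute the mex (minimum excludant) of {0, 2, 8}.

1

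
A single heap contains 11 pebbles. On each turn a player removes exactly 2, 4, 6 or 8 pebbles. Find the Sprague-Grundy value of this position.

Build the Grundy sequence with g(k) = mex{g(k−s) : s ∈ {2, 4, 6, 8}, s ≤ k}:
k:     0  1  2  3  4  5  6  7  8  9 10 11
g(k):  0  0  1  1  2  2  3  3  4  4  0  0
So g(11) = 0.

0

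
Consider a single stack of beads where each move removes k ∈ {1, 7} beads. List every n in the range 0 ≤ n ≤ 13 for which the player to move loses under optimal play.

Grundy values for subtraction set {1, 7}:
g(0) = mex{} = 0
g(1) = mex{0} = 1
g(2) = mex{1} = 0
g(3) = mex{0} = 1
g(4) = mex{1} = 0
g(5) = mex{0} = 1
g(6) = mex{1} = 0
g(7) = mex{0} = 1
g(8) = mex{1} = 0
g(9) = mex{0} = 1
g(10) = mex{1} = 0
g(11) = mex{0} = 1
g(12) = mex{1} = 0
g(13) = mex{0} = 1
The P-positions (g = 0) in 0..13 are 0, 2, 4, 6, 8, 10, 12.

0, 2, 4, 6, 8, 10, 12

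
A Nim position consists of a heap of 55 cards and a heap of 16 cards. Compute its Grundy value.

39

Compute the nim-sum pairwise:
55 ^ 16 = 39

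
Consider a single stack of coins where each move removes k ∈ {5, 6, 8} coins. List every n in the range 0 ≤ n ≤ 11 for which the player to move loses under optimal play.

0, 1, 2, 3, 4

Compute g(0), g(1), … for moves {5, 6, 8}:
g(0) = mex{} = 0
g(1) = mex{} = 0
g(2) = mex{} = 0
g(3) = mex{} = 0
g(4) = mex{} = 0
g(5) = mex{0} = 1
g(6) = mex{0} = 1
g(7) = mex{0} = 1
g(8) = mex{0} = 1
g(9) = mex{0} = 1
g(10) = mex{0,1} = 2
g(11) = mex{0,1} = 2
The P-positions (g = 0) in 0..11 are 0, 1, 2, 3, 4.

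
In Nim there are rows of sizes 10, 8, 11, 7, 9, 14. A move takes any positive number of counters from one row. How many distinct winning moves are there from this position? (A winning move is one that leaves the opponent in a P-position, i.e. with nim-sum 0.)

Bitwise XOR of the heap sizes:
  1010  (10)
  1000  (8)
  1011  (11)
  0111  (7)
  1001  (9)
  1110  (14)
  ----
  1001  (9)
The overall nim-sum is X = 9. A row of size p has a winning move iff p XOR X < p (reduce it to p XOR X).
  10: 10 XOR 9 = 3 < 10 — winning move (to 3).
  8: 8 XOR 9 = 1 < 8 — winning move (to 1).
  11: 11 XOR 9 = 2 < 11 — winning move (to 2).
  7: 7 XOR 9 = 14 ≥ 7 — no move.
  9: 9 XOR 9 = 0 < 9 — winning move (to 0).
  14: 14 XOR 9 = 7 < 14 — winning move (to 7).
That gives 5 winning moves.

5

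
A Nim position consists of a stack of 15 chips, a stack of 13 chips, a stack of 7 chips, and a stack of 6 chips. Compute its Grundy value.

3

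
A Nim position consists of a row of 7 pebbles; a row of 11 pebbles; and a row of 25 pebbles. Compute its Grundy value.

Nim-sum: 7 ^ 11 ^ 25 = 21.

21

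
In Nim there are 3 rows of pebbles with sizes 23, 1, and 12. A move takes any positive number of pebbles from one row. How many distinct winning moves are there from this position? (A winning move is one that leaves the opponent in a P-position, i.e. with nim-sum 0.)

Compute the nim-sum pairwise:
23 ^ 1 = 22
22 ^ 12 = 26
The overall nim-sum is X = 26. A row of size p has a winning move iff p XOR X < p (reduce it to p XOR X).
  23: 23 XOR 26 = 13 < 23 — winning move (to 13).
  1: 1 XOR 26 = 27 ≥ 1 — no move.
  12: 12 XOR 26 = 22 ≥ 12 — no move.
That gives 1 winning move.

1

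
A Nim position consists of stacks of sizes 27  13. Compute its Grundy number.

In binary:
  11011  (27)
  01101  (13)
  -----
  10110  (22)

22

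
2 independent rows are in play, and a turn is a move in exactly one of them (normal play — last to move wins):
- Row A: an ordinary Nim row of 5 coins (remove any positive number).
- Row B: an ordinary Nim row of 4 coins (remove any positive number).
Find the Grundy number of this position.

1

Row A is a plain Nim row of size 5, so its Grundy value is 5.
Row B is a plain Nim row of size 4, so its Grundy value is 4.
By the Sprague-Grundy theorem, the Grundy value of a sum of independent games is the XOR of the component values.
Combined value = 5 XOR 4 = 1.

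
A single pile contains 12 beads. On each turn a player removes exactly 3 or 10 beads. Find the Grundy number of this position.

2

Compute g(0), g(1), … for moves {3, 10}:
k:     0  1  2  3  4  5  6  7  8  9 10 11 12
g(k):  0  0  0  1  1  1  0  0  0  1  1  1  2
So g(12) = 2.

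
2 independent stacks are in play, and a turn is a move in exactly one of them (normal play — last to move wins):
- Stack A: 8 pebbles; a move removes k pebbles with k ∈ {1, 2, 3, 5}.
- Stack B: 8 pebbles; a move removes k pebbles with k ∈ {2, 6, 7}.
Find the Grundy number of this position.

Build the Grundy sequence for stack A with g(k) = mex{g(k−s) : s ∈ {1, 2, 3, 5}, s ≤ k}:
g(0) = mex{} = 0
g(1) = mex{0} = 1
g(2) = mex{0,1} = 2
g(3) = mex{0,1,2} = 3
g(4) = mex{1,2,3} = 0
g(5) = mex{0,2,3} = 1
g(6) = mex{0,1,3} = 2
g(7) = mex{0,1,2} = 3
g(8) = mex{1,2,3} = 0
So g(8) = 0.
Grundy values for stack B (subtraction set {2, 6, 7}):
k:     0  1  2  3  4  5  6  7  8
g(k):  0  0  1  1  0  0  1  1  2
So g(8) = 2.
The value of a disjunctive sum is the nim-sum of the parts.
Combined value = 0 XOR 2 = 2.

2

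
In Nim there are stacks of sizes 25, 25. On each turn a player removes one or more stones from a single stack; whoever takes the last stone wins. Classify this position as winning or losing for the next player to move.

Losing position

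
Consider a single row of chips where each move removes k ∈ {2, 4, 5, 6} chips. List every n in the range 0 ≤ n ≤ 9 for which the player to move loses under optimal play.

0, 1, 8, 9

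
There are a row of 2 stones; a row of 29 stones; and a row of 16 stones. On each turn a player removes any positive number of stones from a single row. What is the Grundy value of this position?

15

Write each in binary and XOR column by column:
  00010  (2)
  11101  (29)
  10000  (16)
  -----
  01111  (15)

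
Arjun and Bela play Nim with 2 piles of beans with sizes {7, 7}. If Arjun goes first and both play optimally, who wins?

Compute the nim-sum pairwise:
7 XOR 7 = 0
The nim-sum is 0, so this is a P-position: the player to move is in a losing position under optimal play; Arjun is about to move from it and so loses — Bela wins.

Bela wins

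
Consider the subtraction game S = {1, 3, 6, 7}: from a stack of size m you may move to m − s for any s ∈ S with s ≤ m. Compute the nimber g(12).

0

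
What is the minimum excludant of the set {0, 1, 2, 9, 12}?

3

The values 0, 1, 2 are all present; 3 is the first non-negative integer missing from the set.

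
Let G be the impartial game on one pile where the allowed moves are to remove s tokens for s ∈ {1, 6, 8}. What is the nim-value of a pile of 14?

Build the Grundy sequence with g(k) = mex{g(k−s) : s ∈ {1, 6, 8}, s ≤ k}:
g(0) = mex{} = 0
g(1) = mex{0} = 1
g(2) = mex{1} = 0
g(3) = mex{0} = 1
g(4) = mex{1} = 0
g(5) = mex{0} = 1
g(6) = mex{0,1} = 2
g(7) = mex{1,2} = 0
g(8) = mex{0} = 1
g(9) = mex{1} = 0
g(10) = mex{0} = 1
g(11) = mex{1} = 0
g(12) = mex{0,2} = 1
g(13) = mex{0,1} = 2
g(14) = mex{1,2} = 0
So g(14) = 0.

0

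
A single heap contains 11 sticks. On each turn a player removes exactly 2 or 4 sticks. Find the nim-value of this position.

2

Compute g(0), g(1), … for moves {2, 4}:
k:     0  1  2  3  4  5  6  7  8  9 10 11
g(k):  0  0  1  1  2  2  0  0  1  1  2  2
So g(11) = 2.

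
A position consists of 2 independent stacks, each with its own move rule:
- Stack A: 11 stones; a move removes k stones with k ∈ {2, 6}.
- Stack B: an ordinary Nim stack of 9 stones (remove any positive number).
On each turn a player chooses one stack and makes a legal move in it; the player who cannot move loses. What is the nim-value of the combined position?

Build the Grundy sequence for stack A with g(k) = mex{g(k−s) : s ∈ {2, 6}, s ≤ k}:
g(0) = mex{} = 0
g(1) = mex{} = 0
g(2) = mex{0} = 1
g(3) = mex{0} = 1
g(4) = mex{1} = 0
g(5) = mex{1} = 0
g(6) = mex{0} = 1
g(7) = mex{0} = 1
g(8) = mex{1} = 0
g(9) = mex{1} = 0
g(10) = mex{0} = 1
g(11) = mex{0} = 1
So g(11) = 1.
Stack B is a plain Nim stack of size 9, so its Grundy value is 9.
The value of a disjunctive sum is the nim-sum of the parts.
Combined value = 1 ⊕ 9 = 8.

8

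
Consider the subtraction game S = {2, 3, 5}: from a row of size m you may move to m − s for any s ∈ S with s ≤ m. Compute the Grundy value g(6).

Compute g(0), g(1), … for moves {2, 3, 5}:
g(0) = mex{} = 0
g(1) = mex{} = 0
g(2) = mex{0} = 1
g(3) = mex{0} = 1
g(4) = mex{0,1} = 2
g(5) = mex{0,1} = 2
g(6) = mex{0,1,2} = 3
So g(6) = 3.

3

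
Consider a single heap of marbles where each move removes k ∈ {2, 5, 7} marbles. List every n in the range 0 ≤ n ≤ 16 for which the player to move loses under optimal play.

Compute g(0), g(1), … for moves {2, 5, 7}:
k:     0  1  2  3  4  5  6  7  8  9 10 11 12 13 14 15 16
g(k):  0  0  1  1  0  2  1  3  2  2  0  3  1  0  0  1  1
The P-positions (g = 0) in 0..16 are 0, 1, 4, 10, 13, 14.

0, 1, 4, 10, 13, 14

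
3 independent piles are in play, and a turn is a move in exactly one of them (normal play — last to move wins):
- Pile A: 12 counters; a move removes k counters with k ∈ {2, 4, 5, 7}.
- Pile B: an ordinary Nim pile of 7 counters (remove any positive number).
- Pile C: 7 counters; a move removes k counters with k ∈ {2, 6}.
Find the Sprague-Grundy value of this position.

Build the Grundy sequence for pile A with g(k) = mex{g(k−s) : s ∈ {2, 4, 5, 7}, s ≤ k}:
g(0) = mex{} = 0
g(1) = mex{} = 0
g(2) = mex{0} = 1
g(3) = mex{0} = 1
g(4) = mex{0,1} = 2
g(5) = mex{0,1} = 2
g(6) = mex{0,1,2} = 3
g(7) = mex{0,1,2} = 3
g(8) = mex{0,1,2,3} = 4
g(9) = mex{1,2,3} = 0
g(10) = mex{1,2,3,4} = 0
g(11) = mex{0,2,3} = 1
g(12) = mex{0,2,3,4} = 1
So g(12) = 1.
Pile B is a plain Nim pile of size 7, so its Grundy value is 7.
For pile C, compute g(0), g(1), … with moves {2, 6}:
k:     0  1  2  3  4  5  6  7
g(k):  0  0  1  1  0  0  1  1
So g(7) = 1.
The value of a disjunctive sum is the nim-sum of the parts.
Combined value = 1 ⊕ 7 ⊕ 1 = 7.

7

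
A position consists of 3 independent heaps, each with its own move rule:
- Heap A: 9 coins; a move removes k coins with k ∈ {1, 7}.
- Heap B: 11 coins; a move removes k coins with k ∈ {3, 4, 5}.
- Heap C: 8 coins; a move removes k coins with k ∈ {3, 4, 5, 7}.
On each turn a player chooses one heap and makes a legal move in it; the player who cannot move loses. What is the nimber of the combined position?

Build the Grundy sequence for heap A with g(k) = mex{g(k−s) : s ∈ {1, 7}, s ≤ k}:
g(0) = mex{} = 0
g(1) = mex{0} = 1
g(2) = mex{1} = 0
g(3) = mex{0} = 1
g(4) = mex{1} = 0
g(5) = mex{0} = 1
g(6) = mex{1} = 0
g(7) = mex{0} = 1
g(8) = mex{1} = 0
g(9) = mex{0} = 1
So g(9) = 1.
Build the Grundy sequence for heap B with g(k) = mex{g(k−s) : s ∈ {3, 4, 5}, s ≤ k}:
g(0) = mex{} = 0
g(1) = mex{} = 0
g(2) = mex{} = 0
g(3) = mex{0} = 1
g(4) = mex{0} = 1
g(5) = mex{0} = 1
g(6) = mex{0,1} = 2
g(7) = mex{0,1} = 2
g(8) = mex{1} = 0
g(9) = mex{1,2} = 0
g(10) = mex{1,2} = 0
g(11) = mex{0,2} = 1
So g(11) = 1.
For heap C, compute g(0), g(1), … with moves {3, 4, 5, 7}:
g(0) = mex{} = 0
g(1) = mex{} = 0
g(2) = mex{} = 0
g(3) = mex{0} = 1
g(4) = mex{0} = 1
g(5) = mex{0} = 1
g(6) = mex{0,1} = 2
g(7) = mex{0,1} = 2
g(8) = mex{0,1} = 2
So g(8) = 2.
The value of a disjunctive sum is the nim-sum of the parts.
Combined value = 1 ⊕ 1 ⊕ 2 = 2.

2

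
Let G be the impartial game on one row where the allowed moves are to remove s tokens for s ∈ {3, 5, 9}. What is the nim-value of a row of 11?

Grundy values for subtraction set {3, 5, 9}:
k:     0  1  2  3  4  5  6  7  8  9 10 11
g(k):  0  0  0  1  1  1  2  2  0  3  3  1
So g(11) = 1.

1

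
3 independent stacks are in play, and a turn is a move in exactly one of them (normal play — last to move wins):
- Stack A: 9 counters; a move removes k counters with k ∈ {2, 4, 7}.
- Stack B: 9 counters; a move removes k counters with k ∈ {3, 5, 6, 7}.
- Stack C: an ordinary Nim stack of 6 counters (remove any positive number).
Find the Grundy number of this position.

5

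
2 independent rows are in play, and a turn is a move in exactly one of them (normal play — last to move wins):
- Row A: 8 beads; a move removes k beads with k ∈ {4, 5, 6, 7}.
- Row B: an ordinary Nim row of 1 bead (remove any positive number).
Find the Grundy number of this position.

For row A, compute g(0), g(1), … with moves {4, 5, 6, 7}:
k:     0  1  2  3  4  5  6  7  8
g(k):  0  0  0  0  1  1  1  1  2
So g(8) = 2.
Row B is a plain Nim row of size 1, so its Grundy value is 1.
The value of a disjunctive sum is the nim-sum of the parts.
Combined value = 2 XOR 1 = 3.

3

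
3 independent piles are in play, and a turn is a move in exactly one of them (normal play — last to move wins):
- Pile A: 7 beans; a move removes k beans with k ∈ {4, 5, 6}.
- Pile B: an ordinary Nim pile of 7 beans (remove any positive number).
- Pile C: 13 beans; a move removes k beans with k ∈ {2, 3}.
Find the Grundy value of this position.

7

Build the Grundy sequence for pile A with g(k) = mex{g(k−s) : s ∈ {4, 5, 6}, s ≤ k}:
k:     0  1  2  3  4  5  6  7
g(k):  0  0  0  0  1  1  1  1
So g(7) = 1.
Pile B is a plain Nim pile of size 7, so its Grundy value is 7.
Grundy values for pile C (subtraction set {2, 3}):
g(0) = mex{} = 0
g(1) = mex{} = 0
g(2) = mex{0} = 1
g(3) = mex{0} = 1
g(4) = mex{0,1} = 2
g(5) = mex{1} = 0
g(6) = mex{1,2} = 0
g(7) = mex{0,2} = 1
g(8) = mex{0} = 1
g(9) = mex{0,1} = 2
g(10) = mex{1} = 0
g(11) = mex{1,2} = 0
g(12) = mex{0,2} = 1
g(13) = mex{0} = 1
So g(13) = 1.
By the Sprague-Grundy theorem, the Grundy value of a sum of independent games is the XOR of the component values.
Combined value = 1 ⊕ 7 ⊕ 1 = 7.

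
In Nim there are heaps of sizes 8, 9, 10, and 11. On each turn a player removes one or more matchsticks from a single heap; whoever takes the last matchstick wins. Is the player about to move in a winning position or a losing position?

Losing position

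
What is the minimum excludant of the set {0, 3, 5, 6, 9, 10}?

0 is in the set but 1 is not, so the mex is 1.

1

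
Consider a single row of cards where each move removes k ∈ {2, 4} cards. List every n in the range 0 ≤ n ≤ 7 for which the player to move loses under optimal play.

0, 1, 6, 7

Build the Grundy sequence with g(k) = mex{g(k−s) : s ∈ {2, 4}, s ≤ k}:
k:     0  1  2  3  4  5  6  7
g(k):  0  0  1  1  2  2  0  0
The P-positions (g = 0) in 0..7 are 0, 1, 6, 7.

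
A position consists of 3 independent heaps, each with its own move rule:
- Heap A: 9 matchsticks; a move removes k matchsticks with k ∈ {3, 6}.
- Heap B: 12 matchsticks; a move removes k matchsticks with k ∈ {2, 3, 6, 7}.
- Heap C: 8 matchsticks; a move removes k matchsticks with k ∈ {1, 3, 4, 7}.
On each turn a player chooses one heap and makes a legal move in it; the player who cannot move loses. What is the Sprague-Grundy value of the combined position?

1

Grundy values for heap A (subtraction set {3, 6}):
k:     0  1  2  3  4  5  6  7  8  9
g(k):  0  0  0  1  1  1  2  2  2  0
So g(9) = 0.
Grundy values for heap B (subtraction set {2, 3, 6, 7}):
g(0) = mex{} = 0
g(1) = mex{} = 0
g(2) = mex{0} = 1
g(3) = mex{0} = 1
g(4) = mex{0,1} = 2
g(5) = mex{1} = 0
g(6) = mex{0,1,2} = 3
g(7) = mex{0,2} = 1
g(8) = mex{0,1,3} = 2
g(9) = mex{1,3} = 0
g(10) = mex{1,2} = 0
g(11) = mex{0,2} = 1
g(12) = mex{0,3} = 1
So g(12) = 1.
Grundy values for heap C (subtraction set {1, 3, 4, 7}):
k:     0  1  2  3  4  5  6  7  8
g(k):  0  1  0  1  2  3  2  3  0
So g(8) = 0.
By the Sprague-Grundy theorem, the Grundy value of a sum of independent games is the XOR of the component values.
Combined value = 0 XOR 1 XOR 0 = 1.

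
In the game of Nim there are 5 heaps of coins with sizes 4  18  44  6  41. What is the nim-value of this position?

Bitwise XOR of the heap sizes:
  000100  (4)
  010010  (18)
  101100  (44)
  000110  (6)
  101001  (41)
  ------
  010101  (21)

21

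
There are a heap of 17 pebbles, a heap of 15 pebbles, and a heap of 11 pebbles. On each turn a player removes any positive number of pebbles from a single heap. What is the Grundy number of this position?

Bitwise XOR of the heap sizes:
  10001  (17)
  01111  (15)
  01011  (11)
  -----
  10101  (21)

21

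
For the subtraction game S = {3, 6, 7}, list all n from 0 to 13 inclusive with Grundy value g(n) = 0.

0, 1, 2, 10, 11, 12

Build the Grundy sequence with g(k) = mex{g(k−s) : s ∈ {3, 6, 7}, s ≤ k}:
k:     0  1  2  3  4  5  6  7  8  9 10 11 12 13
g(k):  0  0  0  1  1  1  2  2  2  3  0  0  0  1
The P-positions (g = 0) in 0..13 are 0, 1, 2, 10, 11, 12.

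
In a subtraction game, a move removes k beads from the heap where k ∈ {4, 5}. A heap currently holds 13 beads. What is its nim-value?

1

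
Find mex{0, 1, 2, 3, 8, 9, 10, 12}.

4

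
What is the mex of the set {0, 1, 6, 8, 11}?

2

The values 0, 1 are all present; 2 is the first non-negative integer missing from the set.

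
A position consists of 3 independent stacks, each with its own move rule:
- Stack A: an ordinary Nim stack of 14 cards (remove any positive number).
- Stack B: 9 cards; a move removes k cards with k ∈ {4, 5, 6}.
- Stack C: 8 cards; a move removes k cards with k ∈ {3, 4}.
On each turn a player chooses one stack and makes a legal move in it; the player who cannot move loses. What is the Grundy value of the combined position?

12

Stack A is a plain Nim stack of size 14, so its Grundy value is 14.
Build the Grundy sequence for stack B with g(k) = mex{g(k−s) : s ∈ {4, 5, 6}, s ≤ k}:
g(0) = mex{} = 0
g(1) = mex{} = 0
g(2) = mex{} = 0
g(3) = mex{} = 0
g(4) = mex{0} = 1
g(5) = mex{0} = 1
g(6) = mex{0} = 1
g(7) = mex{0} = 1
g(8) = mex{0,1} = 2
g(9) = mex{0,1} = 2
So g(9) = 2.
For stack C, compute g(0), g(1), … with moves {3, 4}:
g(0) = mex{} = 0
g(1) = mex{} = 0
g(2) = mex{} = 0
g(3) = mex{0} = 1
g(4) = mex{0} = 1
g(5) = mex{0} = 1
g(6) = mex{0,1} = 2
g(7) = mex{1} = 0
g(8) = mex{1} = 0
So g(8) = 0.
The value of a disjunctive sum is the nim-sum of the parts.
Combined value = 14 ⊕ 2 ⊕ 0 = 12.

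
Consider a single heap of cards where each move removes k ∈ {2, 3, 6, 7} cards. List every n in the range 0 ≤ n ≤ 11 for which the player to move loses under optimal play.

0, 1, 5, 9, 10

Grundy values for subtraction set {2, 3, 6, 7}:
k:     0  1  2  3  4  5  6  7  8  9 10 11
g(k):  0  0  1  1  2  0  3  1  2  0  0  1
The P-positions (g = 0) in 0..11 are 0, 1, 5, 9, 10.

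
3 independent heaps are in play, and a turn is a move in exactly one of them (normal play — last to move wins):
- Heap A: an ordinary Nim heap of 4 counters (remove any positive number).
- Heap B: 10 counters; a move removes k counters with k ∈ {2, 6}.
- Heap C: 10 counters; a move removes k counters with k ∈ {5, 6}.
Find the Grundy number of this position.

Heap A is a plain Nim heap of size 4, so its Grundy value is 4.
Build the Grundy sequence for heap B with g(k) = mex{g(k−s) : s ∈ {2, 6}, s ≤ k}:
k:     0  1  2  3  4  5  6  7  8  9 10
g(k):  0  0  1  1  0  0  1  1  0  0  1
So g(10) = 1.
Build the Grundy sequence for heap C with g(k) = mex{g(k−s) : s ∈ {5, 6}, s ≤ k}:
k:     0  1  2  3  4  5  6  7  8  9 10
g(k):  0  0  0  0  0  1  1  1  1  1  2
So g(10) = 2.
The value of a disjunctive sum is the nim-sum of the parts.
Combined value = 4 ⊕ 1 ⊕ 2 = 7.

7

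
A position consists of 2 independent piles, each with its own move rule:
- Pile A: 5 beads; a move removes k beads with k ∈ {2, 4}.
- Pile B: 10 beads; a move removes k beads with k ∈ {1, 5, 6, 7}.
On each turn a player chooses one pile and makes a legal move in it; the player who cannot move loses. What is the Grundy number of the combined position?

For pile A, compute g(0), g(1), … with moves {2, 4}:
g(0) = mex{} = 0
g(1) = mex{} = 0
g(2) = mex{0} = 1
g(3) = mex{0} = 1
g(4) = mex{0,1} = 2
g(5) = mex{0,1} = 2
So g(5) = 2.
Grundy values for pile B (subtraction set {1, 5, 6, 7}):
k:     0  1  2  3  4  5  6  7  8  9 10
g(k):  0  1  0  1  0  1  2  3  2  3  2
So g(10) = 2.
By the Sprague-Grundy theorem, the Grundy value of a sum of independent games is the XOR of the component values.
Combined value = 2 XOR 2 = 0.

0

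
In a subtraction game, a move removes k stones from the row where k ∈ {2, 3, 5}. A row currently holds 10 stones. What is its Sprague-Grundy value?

Compute g(0), g(1), … for moves {2, 3, 5}:
g(0) = mex{} = 0
g(1) = mex{} = 0
g(2) = mex{0} = 1
g(3) = mex{0} = 1
g(4) = mex{0,1} = 2
g(5) = mex{0,1} = 2
g(6) = mex{0,1,2} = 3
g(7) = mex{1,2} = 0
g(8) = mex{1,2,3} = 0
g(9) = mex{0,2,3} = 1
g(10) = mex{0,2} = 1
So g(10) = 1.

1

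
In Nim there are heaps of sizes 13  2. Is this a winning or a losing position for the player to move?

Nim-sum: 13 ⊕ 2 = 15.
The nim-sum is 15 ≠ 0, so this is an N-position: the player to move can win.

Winning position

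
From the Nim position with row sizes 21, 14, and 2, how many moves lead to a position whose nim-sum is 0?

1

Nim-sum: 21 XOR 14 XOR 2 = 25.
The overall nim-sum is X = 25. A row of size p has a winning move iff p XOR X < p (reduce it to p XOR X).
  21: 21 XOR 25 = 12 < 21 — winning move (to 12).
  14: 14 XOR 25 = 23 ≥ 14 — no move.
  2: 2 XOR 25 = 27 ≥ 2 — no move.
That gives 1 winning move.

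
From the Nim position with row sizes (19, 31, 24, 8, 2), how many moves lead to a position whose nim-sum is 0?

3

Nim-sum: 19 ⊕ 31 ⊕ 24 ⊕ 8 ⊕ 2 = 30.
The overall nim-sum is X = 30. A row of size p has a winning move iff p XOR X < p (reduce it to p XOR X).
  19: 19 XOR 30 = 13 < 19 — winning move (to 13).
  31: 31 XOR 30 = 1 < 31 — winning move (to 1).
  24: 24 XOR 30 = 6 < 24 — winning move (to 6).
  8: 8 XOR 30 = 22 ≥ 8 — no move.
  2: 2 XOR 30 = 28 ≥ 2 — no move.
That gives 3 winning moves.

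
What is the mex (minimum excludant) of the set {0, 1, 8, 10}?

2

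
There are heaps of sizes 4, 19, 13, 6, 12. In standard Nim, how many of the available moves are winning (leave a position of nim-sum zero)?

Bitwise XOR of the heap sizes:
  00100  (4)
  10011  (19)
  01101  (13)
  00110  (6)
  01100  (12)
  -----
  10000  (16)
The overall nim-sum is X = 16. A heap of size p has a winning move iff p XOR X < p (reduce it to p XOR X).
  4: 4 XOR 16 = 20 ≥ 4 — no move.
  19: 19 XOR 16 = 3 < 19 — winning move (to 3).
  13: 13 XOR 16 = 29 ≥ 13 — no move.
  6: 6 XOR 16 = 22 ≥ 6 — no move.
  12: 12 XOR 16 = 28 ≥ 12 — no move.
That gives 1 winning move.

1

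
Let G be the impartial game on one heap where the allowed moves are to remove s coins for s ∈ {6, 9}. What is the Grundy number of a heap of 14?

2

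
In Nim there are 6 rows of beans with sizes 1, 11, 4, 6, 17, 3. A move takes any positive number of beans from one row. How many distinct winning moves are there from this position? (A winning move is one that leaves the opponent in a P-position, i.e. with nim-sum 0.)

Write each in binary and XOR column by column:
  00001  (1)
  01011  (11)
  00100  (4)
  00110  (6)
  10001  (17)
  00011  (3)
  -----
  11010  (26)
The overall nim-sum is X = 26. A row of size p has a winning move iff p XOR X < p (reduce it to p XOR X).
  1: 1 XOR 26 = 27 ≥ 1 — no move.
  11: 11 XOR 26 = 17 ≥ 11 — no move.
  4: 4 XOR 26 = 30 ≥ 4 — no move.
  6: 6 XOR 26 = 28 ≥ 6 — no move.
  17: 17 XOR 26 = 11 < 17 — winning move (to 11).
  3: 3 XOR 26 = 25 ≥ 3 — no move.
That gives 1 winning move.

1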